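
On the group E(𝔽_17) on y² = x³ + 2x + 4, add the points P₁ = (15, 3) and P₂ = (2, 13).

(15, 3) + (2, 13). λ = (13 - 3)/(2 - 15) ≡ 10/4 mod 17. 4⁻¹ ≡ 13 (mod 17) since 4·13 = 52 ≡ 1, so λ ≡ 11.
  x = λ² - 15 - 2 = 121 - 17 ≡ 2; y = λ·(15 - 2) - 3 ≡ 4. → (2, 4)

(2, 4)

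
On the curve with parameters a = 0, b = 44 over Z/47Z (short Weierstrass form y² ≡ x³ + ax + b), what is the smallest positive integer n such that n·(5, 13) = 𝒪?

12

2P: tangent at (5, 13): λ = (3·5² + 0)/(2·13) ≡ 28/26. 26⁻¹ ≡ 38 (mod 47) since 26·38 = 988 ≡ 1, so λ ≡ 28·38 ≡ 30.
  x = λ² - 5 - 5 = 900 - 10 ≡ 44; y = λ·(5 - 44) - 13 ≡ 39. → (44, 39)
3P: (44, 39) + (5, 13). λ = (13 - 39)/(5 - 44) ≡ 21/8 mod 47. 8⁻¹ ≡ 6 (mod 47) since 8·6 = 48 ≡ 1, so λ ≡ 32.
  x = λ² - 44 - 5 = 1024 - 49 ≡ 35; y = λ·(44 - 35) - 39 ≡ 14. → (35, 14)
4P: (35, 14) + (5, 13). λ = (13 - 14)/(5 - 35) ≡ 46/17 mod 47. 17⁻¹ ≡ 36 (mod 47), so λ ≡ 11.
  x = λ² - 35 - 5 = 121 - 40 ≡ 34; y = λ·(35 - 34) - 14 ≡ 44. → (34, 44)
5P: (34, 44) + (5, 13). λ = (13 - 44)/(5 - 34) ≡ 16/18 mod 47. 18⁻¹ ≡ 34 (mod 47) since 18·34 = 612 ≡ 1, so λ ≡ 27.
  x = λ² - 34 - 5 = 729 - 39 ≡ 32; y = λ·(34 - 32) - 44 ≡ 10. → (32, 10)
6P: (32, 10) + (5, 13). λ = (13 - 10)/(5 - 32) ≡ 3/20 mod 47. 20⁻¹ ≡ 40 (mod 47), so λ ≡ 26.
  x = λ² - 32 - 5 = 676 - 37 ≡ 28; y = λ·(32 - 28) - 10 ≡ 0. → (28, 0)
7P: (28, 0) + (5, 13). λ = (13 - 0)/(5 - 28) ≡ 13/24 mod 47. 24⁻¹ ≡ 2 (mod 47), so λ ≡ 26.
  x = λ² - 28 - 5 = 676 - 33 ≡ 32; y = λ·(28 - 32) - 0 ≡ 37. → (32, 37)
8P: (32, 37) + (5, 13). λ = (13 - 37)/(5 - 32) ≡ 23/20 mod 47. 20⁻¹ ≡ 40 (mod 47), so λ ≡ 27.
  x = λ² - 32 - 5 = 729 - 37 ≡ 34; y = λ·(32 - 34) - 37 ≡ 3. → (34, 3)
9P: (34, 3) + (5, 13). λ = (13 - 3)/(5 - 34) ≡ 10/18 mod 47. 18⁻¹ ≡ 34 (mod 47) since 18·34 = 612 ≡ 1, so λ ≡ 11.
  x = λ² - 34 - 5 = 121 - 39 ≡ 35; y = λ·(34 - 35) - 3 ≡ 33. → (35, 33)
10P: (35, 33) + (5, 13). λ = (13 - 33)/(5 - 35) ≡ 27/17 mod 47. 17⁻¹ ≡ 36 (mod 47), so λ ≡ 32.
  x = λ² - 35 - 5 = 1024 - 40 ≡ 44; y = λ·(35 - 44) - 33 ≡ 8. → (44, 8)
11P: (44, 8) + (5, 13). λ = (13 - 8)/(5 - 44) ≡ 5/8 mod 47. 8⁻¹ ≡ 6 (mod 47), so λ ≡ 30.
  x = λ² - 44 - 5 = 900 - 49 ≡ 5; y = λ·(44 - 5) - 8 ≡ 34. → (5, 34)
12P: (5, 34) + (5, 13): same x and y₁ ≡ -y₂, so the sum is 𝒪.
12P = 𝒪, so the order is 12.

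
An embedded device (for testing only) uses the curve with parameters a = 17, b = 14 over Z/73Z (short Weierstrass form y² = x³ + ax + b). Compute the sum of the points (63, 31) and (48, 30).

(63, 31) + (48, 30). λ = (30 - 31)/(48 - 63) ≡ 72/58 mod 73. 58⁻¹ ≡ 34 (mod 73), so λ ≡ 39.
  x = λ² - 63 - 48 = 1521 - 111 ≡ 23; y = λ·(63 - 23) - 31 ≡ 69. → (23, 69)

(23, 69)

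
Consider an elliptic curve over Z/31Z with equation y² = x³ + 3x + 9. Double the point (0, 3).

tangent at (0, 3): λ = (3·0² + 3)/(2·3) ≡ 3/6. 6⁻¹ ≡ 26 (mod 31) since 6·26 = 156 ≡ 1, so λ ≡ 3·26 ≡ 16.
  x = λ² - 0 - 0 = 256 - 0 ≡ 8; y = λ·(0 - 8) - 3 ≡ 24. → (8, 24)

(8, 24)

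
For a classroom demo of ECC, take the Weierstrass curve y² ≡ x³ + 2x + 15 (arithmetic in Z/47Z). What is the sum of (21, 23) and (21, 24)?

The two points share x = 21 and their y-coordinates satisfy 23 + 24 ≡ 0 (mod 47), so they are inverses. Their sum is O.

O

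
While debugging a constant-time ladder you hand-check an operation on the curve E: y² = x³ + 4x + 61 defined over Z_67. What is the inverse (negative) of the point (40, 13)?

-(40, 13) = (40, -13 mod 67) = (40, 54).

(40, 54)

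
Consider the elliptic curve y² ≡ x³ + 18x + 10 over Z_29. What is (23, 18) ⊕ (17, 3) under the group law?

(23, 18) + (17, 3). λ = (3 - 18)/(17 - 23) ≡ 14/23 mod 29. 23⁻¹ ≡ 24 (mod 29) since 23·24 = 552 ≡ 1, so λ ≡ 17.
  x = λ² - 23 - 17 = 289 - 40 ≡ 17; y = λ·(23 - 17) - 18 ≡ 26. → (17, 26)

(17, 26)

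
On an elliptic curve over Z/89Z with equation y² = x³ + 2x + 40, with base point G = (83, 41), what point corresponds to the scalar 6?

(76, 24)

Double-and-add on 6 = (110)₂. Start with G = (83, 41) for the leading 1-bit.
double: tangent at (83, 41): λ = (3·83² + 2)/(2·41) ≡ 21/82. 82⁻¹ ≡ 38 (mod 89) since 82·38 = 3116 ≡ 1, so λ ≡ 21·38 ≡ 86.
  x = λ² - 83 - 83 = 7396 - 166 ≡ 21; y = λ·(83 - 21) - 41 ≡ 40. → (21, 40)
add G: (21, 40) + (83, 41). λ = (41 - 40)/(83 - 21) ≡ 1/62 mod 89. 62⁻¹ ≡ 56 (mod 89), so λ ≡ 56.
  x = λ² - 21 - 83 = 3136 - 104 ≡ 6; y = λ·(21 - 6) - 40 ≡ 88. → (6, 88)
double: tangent at (6, 88): λ = (3·6² + 2)/(2·88) ≡ 21/87. 87⁻¹ ≡ 44 (mod 89), so λ ≡ 21·44 ≡ 34.
  x = λ² - 6 - 6 = 1156 - 12 ≡ 76; y = λ·(6 - 76) - 88 ≡ 24. → (76, 24)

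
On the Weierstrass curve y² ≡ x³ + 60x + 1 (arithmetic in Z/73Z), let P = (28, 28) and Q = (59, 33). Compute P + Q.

(55, 43)

(28, 28) + (59, 33). λ = (33 - 28)/(59 - 28) ≡ 5/31 mod 73. 31⁻¹ ≡ 33 (mod 73) since 31·33 = 1023 ≡ 1, so λ ≡ 19.
  x = λ² - 28 - 59 = 361 - 87 ≡ 55; y = λ·(28 - 55) - 28 ≡ 43. → (55, 43)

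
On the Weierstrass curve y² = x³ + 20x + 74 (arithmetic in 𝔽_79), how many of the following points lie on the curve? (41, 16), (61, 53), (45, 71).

2

(41, 16): 16² ≡ 19, rhs ≡ 58 → off.
(61, 53): 53² ≡ 44, rhs ≡ 44 → on.
(45, 71): 71² ≡ 64, rhs ≡ 64 → on.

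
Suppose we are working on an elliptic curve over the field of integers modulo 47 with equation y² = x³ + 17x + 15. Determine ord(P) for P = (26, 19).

2P: tangent at (26, 19): λ = (3·26² + 17)/(2·19) ≡ 24/38. 38⁻¹ ≡ 26 (mod 47), so λ ≡ 24·26 ≡ 13.
  x = λ² - 26 - 26 = 169 - 52 ≡ 23; y = λ·(26 - 23) - 19 ≡ 20. → (23, 20)
3P: (23, 20) + (26, 19). λ = (19 - 20)/(26 - 23) ≡ 46/3 mod 47. 3⁻¹ ≡ 16 (mod 47), so λ ≡ 31.
  x = λ² - 23 - 26 = 961 - 49 ≡ 19; y = λ·(23 - 19) - 20 ≡ 10. → (19, 10)
4P: (19, 10) + (26, 19). λ = (19 - 10)/(26 - 19) ≡ 9/7 mod 47. 7⁻¹ ≡ 27 (mod 47) since 7·27 = 189 ≡ 1, so λ ≡ 8.
  x = λ² - 19 - 26 = 64 - 45 ≡ 19; y = λ·(19 - 19) - 10 ≡ 37. → (19, 37)
5P: (19, 37) + (26, 19). λ = (19 - 37)/(26 - 19) ≡ 29/7 mod 47. 7⁻¹ ≡ 27 (mod 47), so λ ≡ 31.
  x = λ² - 19 - 26 = 961 - 45 ≡ 23; y = λ·(19 - 23) - 37 ≡ 27. → (23, 27)
6P: (23, 27) + (26, 19). λ = (19 - 27)/(26 - 23) ≡ 39/3 mod 47. 3⁻¹ ≡ 16 (mod 47), so λ ≡ 13.
  x = λ² - 23 - 26 = 169 - 49 ≡ 26; y = λ·(23 - 26) - 27 ≡ 28. → (26, 28)
7P: (26, 28) + (26, 19): same x and y₁ ≡ -y₂, so the sum is 𝒪.
7P = 𝒪, so the order is 7.

7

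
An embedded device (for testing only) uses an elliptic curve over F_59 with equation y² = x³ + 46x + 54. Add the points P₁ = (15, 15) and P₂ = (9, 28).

(15, 15) + (9, 28). λ = (28 - 15)/(9 - 15) ≡ 13/53 mod 59. 53⁻¹ ≡ 49 (mod 59), so λ ≡ 47.
  x = λ² - 15 - 9 = 2209 - 24 ≡ 2; y = λ·(15 - 2) - 15 ≡ 6. → (2, 6)

(2, 6)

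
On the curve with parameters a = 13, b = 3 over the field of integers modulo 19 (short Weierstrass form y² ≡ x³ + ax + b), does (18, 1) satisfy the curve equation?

no

y² = 1² ≡ 1; x³ + 13x + 3 = 6069 ≡ 8 (mod 19). 1 ≠ 8.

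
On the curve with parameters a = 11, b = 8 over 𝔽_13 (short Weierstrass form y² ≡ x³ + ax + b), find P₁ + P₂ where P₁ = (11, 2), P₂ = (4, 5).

(11, 2) + (4, 5). λ = (5 - 2)/(4 - 11) ≡ 3/6 mod 13. 6⁻¹ ≡ 11 (mod 13), so λ ≡ 7.
  x = λ² - 11 - 4 = 49 - 15 ≡ 8; y = λ·(11 - 8) - 2 ≡ 6. → (8, 6)

(8, 6)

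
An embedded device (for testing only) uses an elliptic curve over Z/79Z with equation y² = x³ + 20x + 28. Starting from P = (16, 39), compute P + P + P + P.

Repeated addition: build up to 4P.
2P: tangent at (16, 39): λ = (3·16² + 20)/(2·39) ≡ 77/78. 78⁻¹ ≡ 78 (mod 79) since 78·78 = 6084 ≡ 1, so λ ≡ 77·78 ≡ 2.
  x = λ² - 16 - 16 = 4 - 32 ≡ 51; y = λ·(16 - 51) - 39 ≡ 49. → (51, 49)
3P: (51, 49) + (16, 39). λ = (39 - 49)/(16 - 51) ≡ 69/44 mod 79. 44⁻¹ ≡ 9 (mod 79) since 44·9 = 396 ≡ 1, so λ ≡ 68.
  x = λ² - 51 - 16 = 4624 - 67 ≡ 54; y = λ·(51 - 54) - 49 ≡ 63. → (54, 63)
4P: (54, 63) + (16, 39). λ = (39 - 63)/(16 - 54) ≡ 55/41 mod 79. 41⁻¹ ≡ 27 (mod 79), so λ ≡ 63.
  x = λ² - 54 - 16 = 3969 - 70 ≡ 28; y = λ·(54 - 28) - 63 ≡ 74. → (28, 74)

(28, 74)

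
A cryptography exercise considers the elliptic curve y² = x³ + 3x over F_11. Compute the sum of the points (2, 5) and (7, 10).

(2, 5) + (7, 10). λ = (10 - 5)/(7 - 2) ≡ 5/5 mod 11. 5⁻¹ ≡ 9 (mod 11) since 5·9 = 45 ≡ 1, so λ ≡ 1.
  x = λ² - 2 - 7 = 1 - 9 ≡ 3; y = λ·(2 - 3) - 5 ≡ 5. → (3, 5)

(3, 5)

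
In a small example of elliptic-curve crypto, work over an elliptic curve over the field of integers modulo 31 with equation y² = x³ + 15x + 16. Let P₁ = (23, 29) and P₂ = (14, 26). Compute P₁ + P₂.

(23, 29) + (14, 26). λ = (26 - 29)/(14 - 23) ≡ 28/22 mod 31. 22⁻¹ ≡ 24 (mod 31), so λ ≡ 21.
  x = λ² - 23 - 14 = 441 - 37 ≡ 1; y = λ·(23 - 1) - 29 ≡ 30. → (1, 30)

(1, 30)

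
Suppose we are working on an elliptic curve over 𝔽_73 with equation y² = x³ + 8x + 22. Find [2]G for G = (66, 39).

tangent at (66, 39): λ = (3·66² + 8)/(2·39) ≡ 9/5. 5⁻¹ ≡ 44 (mod 73) since 5·44 = 220 ≡ 1, so λ ≡ 9·44 ≡ 31.
  x = λ² - 66 - 66 = 961 - 132 ≡ 26; y = λ·(66 - 26) - 39 ≡ 33. → (26, 33)

(26, 33)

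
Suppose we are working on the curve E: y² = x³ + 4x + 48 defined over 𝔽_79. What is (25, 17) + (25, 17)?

tangent at (25, 17): λ = (3·25² + 4)/(2·17) ≡ 62/34. 34⁻¹ ≡ 7 (mod 79), so λ ≡ 62·7 ≡ 39.
  x = λ² - 25 - 25 = 1521 - 50 ≡ 49; y = λ·(25 - 49) - 17 ≡ 74. → (49, 74)

(49, 74)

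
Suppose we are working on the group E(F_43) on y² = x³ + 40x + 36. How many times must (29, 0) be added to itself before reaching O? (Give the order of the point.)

2

2P: (29, 0) + (29, 0): same x and y₁ ≡ -y₂, so the sum is O.
2P = O, so the order is 2.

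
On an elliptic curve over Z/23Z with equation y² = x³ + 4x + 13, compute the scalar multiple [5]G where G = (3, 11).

(6, 0)

Repeated addition: build up to 5G.
2G: tangent at (3, 11): λ = (3·3² + 4)/(2·11) ≡ 8/22. 22⁻¹ ≡ 22 (mod 23) since 22·22 = 484 ≡ 1, so λ ≡ 8·22 ≡ 15.
  x = λ² - 3 - 3 = 225 - 6 ≡ 12; y = λ·(3 - 12) - 11 ≡ 15. → (12, 15)
3G: (12, 15) + (3, 11). λ = (11 - 15)/(3 - 12) ≡ 19/14 mod 23. 14⁻¹ ≡ 5 (mod 23) since 14·5 = 70 ≡ 1, so λ ≡ 3.
  x = λ² - 12 - 3 = 9 - 15 ≡ 17; y = λ·(12 - 17) - 15 ≡ 16. → (17, 16)
4G: (17, 16) + (3, 11). λ = (11 - 16)/(3 - 17) ≡ 18/9 mod 23. 9⁻¹ ≡ 18 (mod 23) since 9·18 = 162 ≡ 1, so λ ≡ 2.
  x = λ² - 17 - 3 = 4 - 20 ≡ 7; y = λ·(17 - 7) - 16 ≡ 4. → (7, 4)
5G: (7, 4) + (3, 11). λ = (11 - 4)/(3 - 7) ≡ 7/19 mod 23. 19⁻¹ ≡ 17 (mod 23), so λ ≡ 4.
  x = λ² - 7 - 3 = 16 - 10 ≡ 6; y = λ·(7 - 6) - 4 ≡ 0. → (6, 0)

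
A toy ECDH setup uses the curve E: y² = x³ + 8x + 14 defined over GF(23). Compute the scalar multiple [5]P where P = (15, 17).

(20, 20)

Repeated addition: build up to 5P.
2P: tangent at (15, 17): λ = (3·15² + 8)/(2·17) ≡ 16/11. 11⁻¹ ≡ 21 (mod 23), so λ ≡ 16·21 ≡ 14.
  x = λ² - 15 - 15 = 196 - 30 ≡ 5; y = λ·(15 - 5) - 17 ≡ 8. → (5, 8)
3P: (5, 8) + (15, 17). λ = (17 - 8)/(15 - 5) ≡ 9/10 mod 23. 10⁻¹ ≡ 7 (mod 23), so λ ≡ 17.
  x = λ² - 5 - 15 = 289 - 20 ≡ 16; y = λ·(5 - 16) - 8 ≡ 12. → (16, 12)
4P: (16, 12) + (15, 17). λ = (17 - 12)/(15 - 16) ≡ 5/22 mod 23. 22⁻¹ ≡ 22 (mod 23) since 22·22 = 484 ≡ 1, so λ ≡ 18.
  x = λ² - 16 - 15 = 324 - 31 ≡ 17; y = λ·(16 - 17) - 12 ≡ 16. → (17, 16)
5P: (17, 16) + (15, 17). λ = (17 - 16)/(15 - 17) ≡ 1/21 mod 23. 21⁻¹ ≡ 11 (mod 23) since 21·11 = 231 ≡ 1, so λ ≡ 11.
  x = λ² - 17 - 15 = 121 - 32 ≡ 20; y = λ·(17 - 20) - 16 ≡ 20. → (20, 20)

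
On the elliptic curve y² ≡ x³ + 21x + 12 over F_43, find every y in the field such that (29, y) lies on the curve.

x³ + 21x + 12 = 25010 ≡ 27 (mod 43).
27 is a non-residue mod 43; no y exists.

none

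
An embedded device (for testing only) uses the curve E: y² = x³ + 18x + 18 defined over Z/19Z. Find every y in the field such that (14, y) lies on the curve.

none

x³ + 18x + 18 = 3014 ≡ 12 (mod 19).
12 is a non-residue mod 19; no y exists.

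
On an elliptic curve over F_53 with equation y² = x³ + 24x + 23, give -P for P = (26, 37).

(26, 16)

-(26, 37) = (26, -37 mod 53) = (26, 16).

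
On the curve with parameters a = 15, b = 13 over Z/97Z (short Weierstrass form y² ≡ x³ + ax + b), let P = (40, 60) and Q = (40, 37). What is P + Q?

The two points share x = 40 and their y-coordinates satisfy 60 + 37 ≡ 0 (mod 97), so they are inverses. Their sum is 𝒪.

O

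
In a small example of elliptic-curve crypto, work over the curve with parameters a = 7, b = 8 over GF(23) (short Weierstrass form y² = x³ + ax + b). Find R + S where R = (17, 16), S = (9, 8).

(17, 16) + (9, 8). λ = (8 - 16)/(9 - 17) ≡ 15/15 mod 23. 15⁻¹ ≡ 20 (mod 23) since 15·20 = 300 ≡ 1, so λ ≡ 1.
  x = λ² - 17 - 9 = 1 - 26 ≡ 21; y = λ·(17 - 21) - 16 ≡ 3. → (21, 3)

(21, 3)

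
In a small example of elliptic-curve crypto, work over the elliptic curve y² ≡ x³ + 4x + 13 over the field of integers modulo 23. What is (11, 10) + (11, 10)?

tangent at (11, 10): λ = (3·11² + 4)/(2·10) ≡ 22/20. 20⁻¹ ≡ 15 (mod 23), so λ ≡ 22·15 ≡ 8.
  x = λ² - 11 - 11 = 64 - 22 ≡ 19; y = λ·(11 - 19) - 10 ≡ 18. → (19, 18)

(19, 18)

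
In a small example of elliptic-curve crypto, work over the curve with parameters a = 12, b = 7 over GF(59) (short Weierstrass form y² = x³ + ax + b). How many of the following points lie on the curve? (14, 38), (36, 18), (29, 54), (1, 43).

(14, 38): 38² ≡ 28, rhs ≡ 28 → on.
(36, 18): 18² ≡ 29, rhs ≡ 13 → off.
(29, 54): 54² ≡ 25, rhs ≡ 23 → off.
(1, 43): 43² ≡ 20, rhs ≡ 20 → on.

2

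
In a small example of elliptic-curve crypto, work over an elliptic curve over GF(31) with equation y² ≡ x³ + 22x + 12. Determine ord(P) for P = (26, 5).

2P: tangent at (26, 5): λ = (3·26² + 22)/(2·5) ≡ 4/10. 10⁻¹ ≡ 28 (mod 31), so λ ≡ 4·28 ≡ 19.
  x = λ² - 26 - 26 = 361 - 52 ≡ 30; y = λ·(26 - 30) - 5 ≡ 12. → (30, 12)
3P: (30, 12) + (26, 5). λ = (5 - 12)/(26 - 30) ≡ 24/27 mod 31. 27⁻¹ ≡ 23 (mod 31), so λ ≡ 25.
  x = λ² - 30 - 26 = 625 - 56 ≡ 11; y = λ·(30 - 11) - 12 ≡ 29. → (11, 29)
4P: (11, 29) + (26, 5). λ = (5 - 29)/(26 - 11) ≡ 7/15 mod 31. 15⁻¹ ≡ 29 (mod 31) since 15·29 = 435 ≡ 1, so λ ≡ 17.
  x = λ² - 11 - 26 = 289 - 37 ≡ 4; y = λ·(11 - 4) - 29 ≡ 28. → (4, 28)
5P: (4, 28) + (26, 5). λ = (5 - 28)/(26 - 4) ≡ 8/22 mod 31. 22⁻¹ ≡ 24 (mod 31), so λ ≡ 6.
  x = λ² - 4 - 26 = 36 - 30 ≡ 6; y = λ·(4 - 6) - 28 ≡ 22. → (6, 22)
6P: (6, 22) + (26, 5). λ = (5 - 22)/(26 - 6) ≡ 14/20 mod 31. 20⁻¹ ≡ 14 (mod 31) since 20·14 = 280 ≡ 1, so λ ≡ 10.
  x = λ² - 6 - 26 = 100 - 32 ≡ 6; y = λ·(6 - 6) - 22 ≡ 9. → (6, 9)
7P: (6, 9) + (26, 5). λ = (5 - 9)/(26 - 6) ≡ 27/20 mod 31. 20⁻¹ ≡ 14 (mod 31), so λ ≡ 6.
  x = λ² - 6 - 26 = 36 - 32 ≡ 4; y = λ·(6 - 4) - 9 ≡ 3. → (4, 3)
8P: (4, 3) + (26, 5). λ = (5 - 3)/(26 - 4) ≡ 2/22 mod 31. 22⁻¹ ≡ 24 (mod 31), so λ ≡ 17.
  x = λ² - 4 - 26 = 289 - 30 ≡ 11; y = λ·(4 - 11) - 3 ≡ 2. → (11, 2)
9P: (11, 2) + (26, 5). λ = (5 - 2)/(26 - 11) ≡ 3/15 mod 31. 15⁻¹ ≡ 29 (mod 31) since 15·29 = 435 ≡ 1, so λ ≡ 25.
  x = λ² - 11 - 26 = 625 - 37 ≡ 30; y = λ·(11 - 30) - 2 ≡ 19. → (30, 19)
10P: (30, 19) + (26, 5). λ = (5 - 19)/(26 - 30) ≡ 17/27 mod 31. 27⁻¹ ≡ 23 (mod 31), so λ ≡ 19.
  x = λ² - 30 - 26 = 361 - 56 ≡ 26; y = λ·(30 - 26) - 19 ≡ 26. → (26, 26)
11P: (26, 26) + (26, 5): same x and y₁ ≡ -y₂, so the sum is O.
11P = O, so the order is 11.

11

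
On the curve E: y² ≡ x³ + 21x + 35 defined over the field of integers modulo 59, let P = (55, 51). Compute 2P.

(13, 26)

tangent at (55, 51): λ = (3·55² + 21)/(2·51) ≡ 10/43. 43⁻¹ ≡ 11 (mod 59), so λ ≡ 10·11 ≡ 51.
  x = λ² - 55 - 55 = 2601 - 110 ≡ 13; y = λ·(55 - 13) - 51 ≡ 26. → (13, 26)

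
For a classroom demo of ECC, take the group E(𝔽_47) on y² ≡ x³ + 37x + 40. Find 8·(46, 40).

(17, 41)

Write G = (46, 40).
Repeated addition: build up to 8G.
2G: tangent at (46, 40): λ = (3·46² + 37)/(2·40) ≡ 40/33. 33⁻¹ ≡ 10 (mod 47), so λ ≡ 40·10 ≡ 24.
  x = λ² - 46 - 46 = 576 - 92 ≡ 14; y = λ·(46 - 14) - 40 ≡ 23. → (14, 23)
3G: (14, 23) + (46, 40). λ = (40 - 23)/(46 - 14) ≡ 17/32 mod 47. 32⁻¹ ≡ 25 (mod 47), so λ ≡ 2.
  x = λ² - 14 - 46 = 4 - 60 ≡ 38; y = λ·(14 - 38) - 23 ≡ 23. → (38, 23)
4G: (38, 23) + (46, 40). λ = (40 - 23)/(46 - 38) ≡ 17/8 mod 47. 8⁻¹ ≡ 6 (mod 47), so λ ≡ 8.
  x = λ² - 38 - 46 = 64 - 84 ≡ 27; y = λ·(38 - 27) - 23 ≡ 18. → (27, 18)
5G: (27, 18) + (46, 40). λ = (40 - 18)/(46 - 27) ≡ 22/19 mod 47. 19⁻¹ ≡ 5 (mod 47) since 19·5 = 95 ≡ 1, so λ ≡ 16.
  x = λ² - 27 - 46 = 256 - 73 ≡ 42; y = λ·(27 - 42) - 18 ≡ 24. → (42, 24)
6G: (42, 24) + (46, 40). λ = (40 - 24)/(46 - 42) ≡ 16/4 mod 47. 4⁻¹ ≡ 12 (mod 47) since 4·12 = 48 ≡ 1, so λ ≡ 4.
  x = λ² - 42 - 46 = 16 - 88 ≡ 22; y = λ·(42 - 22) - 24 ≡ 9. → (22, 9)
7G: (22, 9) + (46, 40). λ = (40 - 9)/(46 - 22) ≡ 31/24 mod 47. 24⁻¹ ≡ 2 (mod 47) since 24·2 = 48 ≡ 1, so λ ≡ 15.
  x = λ² - 22 - 46 = 225 - 68 ≡ 16; y = λ·(22 - 16) - 9 ≡ 34. → (16, 34)
8G: (16, 34) + (46, 40). λ = (40 - 34)/(46 - 16) ≡ 6/30 mod 47. 30⁻¹ ≡ 11 (mod 47) since 30·11 = 330 ≡ 1, so λ ≡ 19.
  x = λ² - 16 - 46 = 361 - 62 ≡ 17; y = λ·(16 - 17) - 34 ≡ 41. → (17, 41)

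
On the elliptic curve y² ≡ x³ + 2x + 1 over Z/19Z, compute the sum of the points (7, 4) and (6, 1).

(7, 4) + (6, 1). λ = (1 - 4)/(6 - 7) ≡ 16/18 mod 19. 18⁻¹ ≡ 18 (mod 19), so λ ≡ 3.
  x = λ² - 7 - 6 = 9 - 13 ≡ 15; y = λ·(7 - 15) - 4 ≡ 10. → (15, 10)

(15, 10)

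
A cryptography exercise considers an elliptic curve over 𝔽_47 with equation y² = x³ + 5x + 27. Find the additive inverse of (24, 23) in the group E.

-(24, 23) = (24, -23 mod 47) = (24, 24).

(24, 24)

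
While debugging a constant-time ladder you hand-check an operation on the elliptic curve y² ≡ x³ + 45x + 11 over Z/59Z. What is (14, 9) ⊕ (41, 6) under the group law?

(55, 48)

(14, 9) + (41, 6). λ = (6 - 9)/(41 - 14) ≡ 56/27 mod 59. 27⁻¹ ≡ 35 (mod 59) since 27·35 = 945 ≡ 1, so λ ≡ 13.
  x = λ² - 14 - 41 = 169 - 55 ≡ 55; y = λ·(14 - 55) - 9 ≡ 48. → (55, 48)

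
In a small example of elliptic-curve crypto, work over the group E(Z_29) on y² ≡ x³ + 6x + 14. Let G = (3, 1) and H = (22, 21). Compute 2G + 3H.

First 2G:
Repeated addition: build up to 2G.
2G: tangent at (3, 1): λ = (3·3² + 6)/(2·1) ≡ 4/2. 2⁻¹ ≡ 15 (mod 29), so λ ≡ 4·15 ≡ 2.
  x = λ² - 3 - 3 = 4 - 6 ≡ 27; y = λ·(3 - 27) - 1 ≡ 9. → (27, 9)
2G = (27, 9).
Next 3H:
Repeated addition: build up to 3H.
2H: tangent at (22, 21): λ = (3·22² + 6)/(2·21) ≡ 8/13. 13⁻¹ ≡ 9 (mod 29), so λ ≡ 8·9 ≡ 14.
  x = λ² - 22 - 22 = 196 - 44 ≡ 7; y = λ·(22 - 7) - 21 ≡ 15. → (7, 15)
3H: (7, 15) + (22, 21). λ = (21 - 15)/(22 - 7) ≡ 6/15 mod 29. 15⁻¹ ≡ 2 (mod 29), so λ ≡ 12.
  x = λ² - 7 - 22 = 144 - 29 ≡ 28; y = λ·(7 - 28) - 15 ≡ 23. → (28, 23)
3H = (28, 23).
Finally 2G + 3H:
(27, 9) + (28, 23). λ = (23 - 9)/(28 - 27) ≡ 14/1 mod 29. 1⁻¹ ≡ 1 (mod 29) since 1·1 = 1 ≡ 1, so λ ≡ 14.
  x = λ² - 27 - 28 = 196 - 55 ≡ 25; y = λ·(27 - 25) - 9 ≡ 19. → (25, 19)

(25, 19)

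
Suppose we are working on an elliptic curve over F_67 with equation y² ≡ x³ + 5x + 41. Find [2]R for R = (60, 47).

(7, 33)

tangent at (60, 47): λ = (3·60² + 5)/(2·47) ≡ 18/27. 27⁻¹ ≡ 5 (mod 67) since 27·5 = 135 ≡ 1, so λ ≡ 18·5 ≡ 23.
  x = λ² - 60 - 60 = 529 - 120 ≡ 7; y = λ·(60 - 7) - 47 ≡ 33. → (7, 33)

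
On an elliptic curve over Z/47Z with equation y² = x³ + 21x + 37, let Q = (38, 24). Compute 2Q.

tangent at (38, 24): λ = (3·38² + 21)/(2·24) ≡ 29/1. 1⁻¹ ≡ 1 (mod 47), so λ ≡ 29·1 ≡ 29.
  x = λ² - 38 - 38 = 841 - 76 ≡ 13; y = λ·(38 - 13) - 24 ≡ 43. → (13, 43)

(13, 43)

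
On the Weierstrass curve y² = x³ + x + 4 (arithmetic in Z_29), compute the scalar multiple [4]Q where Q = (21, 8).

Repeated addition: build up to 4Q.
2Q: tangent at (21, 8): λ = (3·21² + 1)/(2·8) ≡ 19/16. 16⁻¹ ≡ 20 (mod 29), so λ ≡ 19·20 ≡ 3.
  x = λ² - 21 - 21 = 9 - 42 ≡ 25; y = λ·(21 - 25) - 8 ≡ 9. → (25, 9)
3Q: (25, 9) + (21, 8). λ = (8 - 9)/(21 - 25) ≡ 28/25 mod 29. 25⁻¹ ≡ 7 (mod 29) since 25·7 = 175 ≡ 1, so λ ≡ 22.
  x = λ² - 25 - 21 = 484 - 46 ≡ 3; y = λ·(25 - 3) - 9 ≡ 11. → (3, 11)
4Q: (3, 11) + (21, 8). λ = (8 - 11)/(21 - 3) ≡ 26/18 mod 29. 18⁻¹ ≡ 21 (mod 29), so λ ≡ 24.
  x = λ² - 3 - 21 = 576 - 24 ≡ 1; y = λ·(3 - 1) - 11 ≡ 8. → (1, 8)

(1, 8)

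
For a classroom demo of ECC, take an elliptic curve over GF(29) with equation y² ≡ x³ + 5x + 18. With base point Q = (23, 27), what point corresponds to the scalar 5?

Double-and-add on 5 = (101)₂. Start with Q = (23, 27) for the leading 1-bit.
double: tangent at (23, 27): λ = (3·23² + 5)/(2·27) ≡ 26/25. 25⁻¹ ≡ 7 (mod 29), so λ ≡ 26·7 ≡ 8.
  x = λ² - 23 - 23 = 64 - 46 ≡ 18; y = λ·(23 - 18) - 27 ≡ 13. → (18, 13)
double: tangent at (18, 13): λ = (3·18² + 5)/(2·13) ≡ 20/26. 26⁻¹ ≡ 19 (mod 29), so λ ≡ 20·19 ≡ 3.
  x = λ² - 18 - 18 = 9 - 36 ≡ 2; y = λ·(18 - 2) - 13 ≡ 6. → (2, 6)
add Q: (2, 6) + (23, 27). λ = (27 - 6)/(23 - 2) ≡ 21/21 mod 29. 21⁻¹ ≡ 18 (mod 29), so λ ≡ 1.
  x = λ² - 2 - 23 = 1 - 25 ≡ 5; y = λ·(2 - 5) - 6 ≡ 20. → (5, 20)

(5, 20)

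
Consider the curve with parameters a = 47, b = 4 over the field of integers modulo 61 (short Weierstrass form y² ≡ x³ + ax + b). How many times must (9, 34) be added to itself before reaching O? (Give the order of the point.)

2P: tangent at (9, 34): λ = (3·9² + 47)/(2·34) ≡ 46/7. 7⁻¹ ≡ 35 (mod 61), so λ ≡ 46·35 ≡ 24.
  x = λ² - 9 - 9 = 576 - 18 ≡ 9; y = λ·(9 - 9) - 34 ≡ 27. → (9, 27)
3P: (9, 27) + (9, 34): same x and y₁ ≡ -y₂, so the sum is O.
3P = O, so the order is 3.

3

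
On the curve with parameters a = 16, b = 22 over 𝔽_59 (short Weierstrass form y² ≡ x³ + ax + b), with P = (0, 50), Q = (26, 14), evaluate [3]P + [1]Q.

(47, 52)

First 3P:
Repeated addition: build up to 3P.
2P: tangent at (0, 50): λ = (3·0² + 16)/(2·50) ≡ 16/41. 41⁻¹ ≡ 36 (mod 59) since 41·36 = 1476 ≡ 1, so λ ≡ 16·36 ≡ 45.
  x = λ² - 0 - 0 = 2025 - 0 ≡ 19; y = λ·(0 - 19) - 50 ≡ 39. → (19, 39)
3P: (19, 39) + (0, 50). λ = (50 - 39)/(0 - 19) ≡ 11/40 mod 59. 40⁻¹ ≡ 31 (mod 59), so λ ≡ 46.
  x = λ² - 19 - 0 = 2116 - 19 ≡ 32; y = λ·(19 - 32) - 39 ≡ 12. → (32, 12)
3P = (32, 12).
Finally 3P + Q:
(32, 12) + (26, 14). λ = (14 - 12)/(26 - 32) ≡ 2/53 mod 59. 53⁻¹ ≡ 49 (mod 59), so λ ≡ 39.
  x = λ² - 32 - 26 = 1521 - 58 ≡ 47; y = λ·(32 - 47) - 12 ≡ 52. → (47, 52)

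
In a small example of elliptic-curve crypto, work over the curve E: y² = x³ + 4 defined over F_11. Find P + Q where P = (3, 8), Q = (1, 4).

(3, 8) + (1, 4). λ = (4 - 8)/(1 - 3) ≡ 7/9 mod 11. 9⁻¹ ≡ 5 (mod 11), so λ ≡ 2.
  x = λ² - 3 - 1 = 4 - 4 ≡ 0; y = λ·(3 - 0) - 8 ≡ 9. → (0, 9)

(0, 9)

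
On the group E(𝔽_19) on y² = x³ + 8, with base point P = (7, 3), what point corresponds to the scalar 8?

(14, 15)

Repeated addition: build up to 8P.
2P: tangent at (7, 3): λ = (3·7² + 0)/(2·3) ≡ 14/6. 6⁻¹ ≡ 16 (mod 19) since 6·16 = 96 ≡ 1, so λ ≡ 14·16 ≡ 15.
  x = λ² - 7 - 7 = 225 - 14 ≡ 2; y = λ·(7 - 2) - 3 ≡ 15. → (2, 15)
3P: (2, 15) + (7, 3). λ = (3 - 15)/(7 - 2) ≡ 7/5 mod 19. 5⁻¹ ≡ 4 (mod 19), so λ ≡ 9.
  x = λ² - 2 - 7 = 81 - 9 ≡ 15; y = λ·(2 - 15) - 15 ≡ 1. → (15, 1)
4P: (15, 1) + (7, 3). λ = (3 - 1)/(7 - 15) ≡ 2/11 mod 19. 11⁻¹ ≡ 7 (mod 19), so λ ≡ 14.
  x = λ² - 15 - 7 = 196 - 22 ≡ 3; y = λ·(15 - 3) - 1 ≡ 15. → (3, 15)
5P: (3, 15) + (7, 3). λ = (3 - 15)/(7 - 3) ≡ 7/4 mod 19. 4⁻¹ ≡ 5 (mod 19) since 4·5 = 20 ≡ 1, so λ ≡ 16.
  x = λ² - 3 - 7 = 256 - 10 ≡ 18; y = λ·(3 - 18) - 15 ≡ 11. → (18, 11)
6P: (18, 11) + (7, 3). λ = (3 - 11)/(7 - 18) ≡ 11/8 mod 19. 8⁻¹ ≡ 12 (mod 19) since 8·12 = 96 ≡ 1, so λ ≡ 18.
  x = λ² - 18 - 7 = 324 - 25 ≡ 14; y = λ·(18 - 14) - 11 ≡ 4. → (14, 4)
7P: (14, 4) + (7, 3). λ = (3 - 4)/(7 - 14) ≡ 18/12 mod 19. 12⁻¹ ≡ 8 (mod 19) since 12·8 = 96 ≡ 1, so λ ≡ 11.
  x = λ² - 14 - 7 = 121 - 21 ≡ 5; y = λ·(14 - 5) - 4 ≡ 0. → (5, 0)
8P: (5, 0) + (7, 3). λ = (3 - 0)/(7 - 5) ≡ 3/2 mod 19. 2⁻¹ ≡ 10 (mod 19) since 2·10 = 20 ≡ 1, so λ ≡ 11.
  x = λ² - 5 - 7 = 121 - 12 ≡ 14; y = λ·(5 - 14) - 0 ≡ 15. → (14, 15)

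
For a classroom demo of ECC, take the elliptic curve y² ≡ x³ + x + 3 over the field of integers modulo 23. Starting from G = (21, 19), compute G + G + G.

(19, 2)

Repeated addition: build up to 3G.
2G: tangent at (21, 19): λ = (3·21² + 1)/(2·19) ≡ 13/15. 15⁻¹ ≡ 20 (mod 23) since 15·20 = 300 ≡ 1, so λ ≡ 13·20 ≡ 7.
  x = λ² - 21 - 21 = 49 - 42 ≡ 7; y = λ·(21 - 7) - 19 ≡ 10. → (7, 10)
3G: (7, 10) + (21, 19). λ = (19 - 10)/(21 - 7) ≡ 9/14 mod 23. 14⁻¹ ≡ 5 (mod 23), so λ ≡ 22.
  x = λ² - 7 - 21 = 484 - 28 ≡ 19; y = λ·(7 - 19) - 10 ≡ 2. → (19, 2)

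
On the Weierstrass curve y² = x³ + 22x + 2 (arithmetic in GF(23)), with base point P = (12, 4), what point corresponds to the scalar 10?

Repeated addition: build up to 10P.
2P: tangent at (12, 4): λ = (3·12² + 22)/(2·4) ≡ 17/8. 8⁻¹ ≡ 3 (mod 23), so λ ≡ 17·3 ≡ 5.
  x = λ² - 12 - 12 = 25 - 24 ≡ 1; y = λ·(12 - 1) - 4 ≡ 5. → (1, 5)
3P: (1, 5) + (12, 4). λ = (4 - 5)/(12 - 1) ≡ 22/11 mod 23. 11⁻¹ ≡ 21 (mod 23) since 11·21 = 231 ≡ 1, so λ ≡ 2.
  x = λ² - 1 - 12 = 4 - 13 ≡ 14; y = λ·(1 - 14) - 5 ≡ 15. → (14, 15)
4P: (14, 15) + (12, 4). λ = (4 - 15)/(12 - 14) ≡ 12/21 mod 23. 21⁻¹ ≡ 11 (mod 23) since 21·11 = 231 ≡ 1, so λ ≡ 17.
  x = λ² - 14 - 12 = 289 - 26 ≡ 10; y = λ·(14 - 10) - 15 ≡ 7. → (10, 7)
5P: (10, 7) + (12, 4). λ = (4 - 7)/(12 - 10) ≡ 20/2 mod 23. 2⁻¹ ≡ 12 (mod 23) since 2·12 = 24 ≡ 1, so λ ≡ 10.
  x = λ² - 10 - 12 = 100 - 22 ≡ 9; y = λ·(10 - 9) - 7 ≡ 3. → (9, 3)
6P: (9, 3) + (12, 4). λ = (4 - 3)/(12 - 9) ≡ 1/3 mod 23. 3⁻¹ ≡ 8 (mod 23), so λ ≡ 8.
  x = λ² - 9 - 12 = 64 - 21 ≡ 20; y = λ·(9 - 20) - 3 ≡ 1. → (20, 1)
7P: (20, 1) + (12, 4). λ = (4 - 1)/(12 - 20) ≡ 3/15 mod 23. 15⁻¹ ≡ 20 (mod 23) since 15·20 = 300 ≡ 1, so λ ≡ 14.
  x = λ² - 20 - 12 = 196 - 32 ≡ 3; y = λ·(20 - 3) - 1 ≡ 7. → (3, 7)
8P: (3, 7) + (12, 4). λ = (4 - 7)/(12 - 3) ≡ 20/9 mod 23. 9⁻¹ ≡ 18 (mod 23), so λ ≡ 15.
  x = λ² - 3 - 12 = 225 - 15 ≡ 3; y = λ·(3 - 3) - 7 ≡ 16. → (3, 16)
9P: (3, 16) + (12, 4). λ = (4 - 16)/(12 - 3) ≡ 11/9 mod 23. 9⁻¹ ≡ 18 (mod 23), so λ ≡ 14.
  x = λ² - 3 - 12 = 196 - 15 ≡ 20; y = λ·(3 - 20) - 16 ≡ 22. → (20, 22)
10P: (20, 22) + (12, 4). λ = (4 - 22)/(12 - 20) ≡ 5/15 mod 23. 15⁻¹ ≡ 20 (mod 23), so λ ≡ 8.
  x = λ² - 20 - 12 = 64 - 32 ≡ 9; y = λ·(20 - 9) - 22 ≡ 20. → (9, 20)

(9, 20)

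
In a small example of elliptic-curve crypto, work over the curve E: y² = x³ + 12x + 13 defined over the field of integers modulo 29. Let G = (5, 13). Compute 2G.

tangent at (5, 13): λ = (3·5² + 12)/(2·13) ≡ 0/26. 26⁻¹ ≡ 19 (mod 29), so λ ≡ 0·19 ≡ 0.
  x = λ² - 5 - 5 = 0 - 10 ≡ 19; y = λ·(5 - 19) - 13 ≡ 16. → (19, 16)

(19, 16)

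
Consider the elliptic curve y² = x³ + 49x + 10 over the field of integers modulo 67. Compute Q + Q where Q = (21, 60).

tangent at (21, 60): λ = (3·21² + 49)/(2·60) ≡ 32/53. 53⁻¹ ≡ 43 (mod 67), so λ ≡ 32·43 ≡ 36.
  x = λ² - 21 - 21 = 1296 - 42 ≡ 48; y = λ·(21 - 48) - 60 ≡ 40. → (48, 40)

(48, 40)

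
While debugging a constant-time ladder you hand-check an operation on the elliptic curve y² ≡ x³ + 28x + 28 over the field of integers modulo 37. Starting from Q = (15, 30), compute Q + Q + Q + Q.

(22, 9)

Double-and-add on 4 = (100)₂. Start with Q = (15, 30) for the leading 1-bit.
double: tangent at (15, 30): λ = (3·15² + 28)/(2·30) ≡ 0/23. 23⁻¹ ≡ 29 (mod 37) since 23·29 = 667 ≡ 1, so λ ≡ 0·29 ≡ 0.
  x = λ² - 15 - 15 = 0 - 30 ≡ 7; y = λ·(15 - 7) - 30 ≡ 7. → (7, 7)
double: tangent at (7, 7): λ = (3·7² + 28)/(2·7) ≡ 27/14. 14⁻¹ ≡ 8 (mod 37), so λ ≡ 27·8 ≡ 31.
  x = λ² - 7 - 7 = 961 - 14 ≡ 22; y = λ·(7 - 22) - 7 ≡ 9. → (22, 9)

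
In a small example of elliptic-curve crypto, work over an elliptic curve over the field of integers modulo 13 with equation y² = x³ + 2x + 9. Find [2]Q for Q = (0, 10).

(3, 4)

tangent at (0, 10): λ = (3·0² + 2)/(2·10) ≡ 2/7. 7⁻¹ ≡ 2 (mod 13), so λ ≡ 2·2 ≡ 4.
  x = λ² - 0 - 0 = 16 - 0 ≡ 3; y = λ·(0 - 3) - 10 ≡ 4. → (3, 4)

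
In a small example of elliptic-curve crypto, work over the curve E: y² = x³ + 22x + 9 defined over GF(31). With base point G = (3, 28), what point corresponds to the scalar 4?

Double-and-add on 4 = (100)₂. Start with G = (3, 28) for the leading 1-bit.
double: tangent at (3, 28): λ = (3·3² + 22)/(2·28) ≡ 18/25. 25⁻¹ ≡ 5 (mod 31) since 25·5 = 125 ≡ 1, so λ ≡ 18·5 ≡ 28.
  x = λ² - 3 - 3 = 784 - 6 ≡ 3; y = λ·(3 - 3) - 28 ≡ 3. → (3, 3)
double: tangent at (3, 3): λ = (3·3² + 22)/(2·3) ≡ 18/6. 6⁻¹ ≡ 26 (mod 31), so λ ≡ 18·26 ≡ 3.
  x = λ² - 3 - 3 = 9 - 6 ≡ 3; y = λ·(3 - 3) - 3 ≡ 28. → (3, 28)

(3, 28)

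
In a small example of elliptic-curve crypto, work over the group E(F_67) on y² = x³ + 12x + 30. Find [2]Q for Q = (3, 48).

(17, 51)

tangent at (3, 48): λ = (3·3² + 12)/(2·48) ≡ 39/29. 29⁻¹ ≡ 37 (mod 67), so λ ≡ 39·37 ≡ 36.
  x = λ² - 3 - 3 = 1296 - 6 ≡ 17; y = λ·(3 - 17) - 48 ≡ 51. → (17, 51)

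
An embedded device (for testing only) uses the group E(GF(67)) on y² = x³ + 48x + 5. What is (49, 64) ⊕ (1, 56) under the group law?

(49, 64) + (1, 56). λ = (56 - 64)/(1 - 49) ≡ 59/19 mod 67. 19⁻¹ ≡ 60 (mod 67) since 19·60 = 1140 ≡ 1, so λ ≡ 56.
  x = λ² - 49 - 1 = 3136 - 50 ≡ 4; y = λ·(49 - 4) - 64 ≡ 44. → (4, 44)

(4, 44)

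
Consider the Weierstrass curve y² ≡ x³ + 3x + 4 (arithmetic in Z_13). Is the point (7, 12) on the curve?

no

y² = 12² ≡ 1; x³ + 3x + 4 = 368 ≡ 4 (mod 13). 1 ≠ 4.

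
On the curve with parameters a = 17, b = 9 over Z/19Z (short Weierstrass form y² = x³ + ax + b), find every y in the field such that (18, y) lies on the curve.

x³ + 17x + 9 = 6147 ≡ 10 (mod 19).
10 is a non-residue mod 19; no y exists.

none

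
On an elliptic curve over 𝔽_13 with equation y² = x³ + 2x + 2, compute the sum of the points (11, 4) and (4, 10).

(12, 8)

(11, 4) + (4, 10). λ = (10 - 4)/(4 - 11) ≡ 6/6 mod 13. 6⁻¹ ≡ 11 (mod 13) since 6·11 = 66 ≡ 1, so λ ≡ 1.
  x = λ² - 11 - 4 = 1 - 15 ≡ 12; y = λ·(11 - 12) - 4 ≡ 8. → (12, 8)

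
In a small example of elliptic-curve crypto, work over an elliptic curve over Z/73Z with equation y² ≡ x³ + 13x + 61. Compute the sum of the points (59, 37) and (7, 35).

(57, 8)

(59, 37) + (7, 35). λ = (35 - 37)/(7 - 59) ≡ 71/21 mod 73. 21⁻¹ ≡ 7 (mod 73), so λ ≡ 59.
  x = λ² - 59 - 7 = 3481 - 66 ≡ 57; y = λ·(59 - 57) - 37 ≡ 8. → (57, 8)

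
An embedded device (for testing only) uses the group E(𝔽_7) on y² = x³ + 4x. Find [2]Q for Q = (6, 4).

(2, 3)

tangent at (6, 4): λ = (3·6² + 4)/(2·4) ≡ 0/1. 1⁻¹ ≡ 1 (mod 7), so λ ≡ 0·1 ≡ 0.
  x = λ² - 6 - 6 = 0 - 12 ≡ 2; y = λ·(6 - 2) - 4 ≡ 3. → (2, 3)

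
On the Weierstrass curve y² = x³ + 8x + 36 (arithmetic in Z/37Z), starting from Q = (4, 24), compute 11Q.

(36, 29)

Double-and-add on 11 = (1011)₂. Start with Q = (4, 24) for the leading 1-bit.
double: tangent at (4, 24): λ = (3·4² + 8)/(2·24) ≡ 19/11. 11⁻¹ ≡ 27 (mod 37) since 11·27 = 297 ≡ 1, so λ ≡ 19·27 ≡ 32.
  x = λ² - 4 - 4 = 1024 - 8 ≡ 17; y = λ·(4 - 17) - 24 ≡ 4. → (17, 4)
double: tangent at (17, 4): λ = (3·17² + 8)/(2·4) ≡ 24/8. 8⁻¹ ≡ 14 (mod 37) since 8·14 = 112 ≡ 1, so λ ≡ 24·14 ≡ 3.
  x = λ² - 17 - 17 = 9 - 34 ≡ 12; y = λ·(17 - 12) - 4 ≡ 11. → (12, 11)
add Q: (12, 11) + (4, 24). λ = (24 - 11)/(4 - 12) ≡ 13/29 mod 37. 29⁻¹ ≡ 23 (mod 37) since 29·23 = 667 ≡ 1, so λ ≡ 3.
  x = λ² - 12 - 4 = 9 - 16 ≡ 30; y = λ·(12 - 30) - 11 ≡ 9. → (30, 9)
double: tangent at (30, 9): λ = (3·30² + 8)/(2·9) ≡ 7/18. 18⁻¹ ≡ 35 (mod 37), so λ ≡ 7·35 ≡ 23.
  x = λ² - 30 - 30 = 529 - 60 ≡ 25; y = λ·(30 - 25) - 9 ≡ 32. → (25, 32)
add Q: (25, 32) + (4, 24). λ = (24 - 32)/(4 - 25) ≡ 29/16 mod 37. 16⁻¹ ≡ 7 (mod 37), so λ ≡ 18.
  x = λ² - 25 - 4 = 324 - 29 ≡ 36; y = λ·(25 - 36) - 32 ≡ 29. → (36, 29)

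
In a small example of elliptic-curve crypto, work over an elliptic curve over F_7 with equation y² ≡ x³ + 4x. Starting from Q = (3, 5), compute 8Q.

O

Repeated addition: build up to 8Q.
2Q: tangent at (3, 5): λ = (3·3² + 4)/(2·5) ≡ 3/3. 3⁻¹ ≡ 5 (mod 7), so λ ≡ 3·5 ≡ 1.
  x = λ² - 3 - 3 = 1 - 6 ≡ 2; y = λ·(3 - 2) - 5 ≡ 3. → (2, 3)
3Q: (2, 3) + (3, 5). λ = (5 - 3)/(3 - 2) ≡ 2/1 mod 7. 1⁻¹ ≡ 1 (mod 7) since 1·1 = 1 ≡ 1, so λ ≡ 2.
  x = λ² - 2 - 3 = 4 - 5 ≡ 6; y = λ·(2 - 6) - 3 ≡ 3. → (6, 3)
4Q: (6, 3) + (3, 5). λ = (5 - 3)/(3 - 6) ≡ 2/4 mod 7. 4⁻¹ ≡ 2 (mod 7), so λ ≡ 4.
  x = λ² - 6 - 3 = 16 - 9 ≡ 0; y = λ·(6 - 0) - 3 ≡ 0. → (0, 0)
5Q: (0, 0) + (3, 5). λ = (5 - 0)/(3 - 0) ≡ 5/3 mod 7. 3⁻¹ ≡ 5 (mod 7) since 3·5 = 15 ≡ 1, so λ ≡ 4.
  x = λ² - 0 - 3 = 16 - 3 ≡ 6; y = λ·(0 - 6) - 0 ≡ 4. → (6, 4)
6Q: (6, 4) + (3, 5). λ = (5 - 4)/(3 - 6) ≡ 1/4 mod 7. 4⁻¹ ≡ 2 (mod 7) since 4·2 = 8 ≡ 1, so λ ≡ 2.
  x = λ² - 6 - 3 = 4 - 9 ≡ 2; y = λ·(6 - 2) - 4 ≡ 4. → (2, 4)
7Q: (2, 4) + (3, 5). λ = (5 - 4)/(3 - 2) ≡ 1/1 mod 7. 1⁻¹ ≡ 1 (mod 7), so λ ≡ 1.
  x = λ² - 2 - 3 = 1 - 5 ≡ 3; y = λ·(2 - 3) - 4 ≡ 2. → (3, 2)
8Q: (3, 2) + (3, 5): same x and y₁ ≡ -y₂, so the sum is 𝒪.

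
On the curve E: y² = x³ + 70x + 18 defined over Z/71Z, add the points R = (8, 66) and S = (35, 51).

(66, 53)

(8, 66) + (35, 51). λ = (51 - 66)/(35 - 8) ≡ 56/27 mod 71. 27⁻¹ ≡ 50 (mod 71) since 27·50 = 1350 ≡ 1, so λ ≡ 31.
  x = λ² - 8 - 35 = 961 - 43 ≡ 66; y = λ·(8 - 66) - 66 ≡ 53. → (66, 53)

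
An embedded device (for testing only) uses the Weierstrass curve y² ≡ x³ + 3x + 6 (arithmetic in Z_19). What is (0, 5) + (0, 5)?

(17, 7)

tangent at (0, 5): λ = (3·0² + 3)/(2·5) ≡ 3/10. 10⁻¹ ≡ 2 (mod 19) since 10·2 = 20 ≡ 1, so λ ≡ 3·2 ≡ 6.
  x = λ² - 0 - 0 = 36 - 0 ≡ 17; y = λ·(0 - 17) - 5 ≡ 7. → (17, 7)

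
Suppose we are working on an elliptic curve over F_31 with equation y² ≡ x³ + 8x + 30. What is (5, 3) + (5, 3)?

tangent at (5, 3): λ = (3·5² + 8)/(2·3) ≡ 21/6. 6⁻¹ ≡ 26 (mod 31), so λ ≡ 21·26 ≡ 19.
  x = λ² - 5 - 5 = 361 - 10 ≡ 10; y = λ·(5 - 10) - 3 ≡ 26. → (10, 26)

(10, 26)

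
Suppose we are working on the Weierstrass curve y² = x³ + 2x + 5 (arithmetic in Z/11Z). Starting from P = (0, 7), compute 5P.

(4, 0)

Double-and-add on 5 = (101)₂. Start with P = (0, 7) for the leading 1-bit.
double: tangent at (0, 7): λ = (3·0² + 2)/(2·7) ≡ 2/3. 3⁻¹ ≡ 4 (mod 11) since 3·4 = 12 ≡ 1, so λ ≡ 2·4 ≡ 8.
  x = λ² - 0 - 0 = 64 - 0 ≡ 9; y = λ·(0 - 9) - 7 ≡ 9. → (9, 9)
double: tangent at (9, 9): λ = (3·9² + 2)/(2·9) ≡ 3/7. 7⁻¹ ≡ 8 (mod 11), so λ ≡ 3·8 ≡ 2.
  x = λ² - 9 - 9 = 4 - 18 ≡ 8; y = λ·(9 - 8) - 9 ≡ 4. → (8, 4)
add P: (8, 4) + (0, 7). λ = (7 - 4)/(0 - 8) ≡ 3/3 mod 11. 3⁻¹ ≡ 4 (mod 11) since 3·4 = 12 ≡ 1, so λ ≡ 1.
  x = λ² - 8 - 0 = 1 - 8 ≡ 4; y = λ·(8 - 4) - 4 ≡ 0. → (4, 0)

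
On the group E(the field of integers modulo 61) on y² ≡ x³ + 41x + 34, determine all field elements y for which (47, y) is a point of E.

x³ + 41x + 34 = 105784 ≡ 10 (mod 61).
10 is a non-residue mod 61; no y exists.

none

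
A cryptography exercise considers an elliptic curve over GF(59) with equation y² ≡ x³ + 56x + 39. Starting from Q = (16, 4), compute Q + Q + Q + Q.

Double-and-add on 4 = (100)₂. Start with Q = (16, 4) for the leading 1-bit.
double: tangent at (16, 4): λ = (3·16² + 56)/(2·4) ≡ 57/8. 8⁻¹ ≡ 37 (mod 59), so λ ≡ 57·37 ≡ 44.
  x = λ² - 16 - 16 = 1936 - 32 ≡ 16; y = λ·(16 - 16) - 4 ≡ 55. → (16, 55)
double: tangent at (16, 55): λ = (3·16² + 56)/(2·55) ≡ 57/51. 51⁻¹ ≡ 22 (mod 59), so λ ≡ 57·22 ≡ 15.
  x = λ² - 16 - 16 = 225 - 32 ≡ 16; y = λ·(16 - 16) - 55 ≡ 4. → (16, 4)

(16, 4)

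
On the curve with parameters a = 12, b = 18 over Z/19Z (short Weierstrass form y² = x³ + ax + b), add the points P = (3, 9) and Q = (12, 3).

(15, 18)

(3, 9) + (12, 3). λ = (3 - 9)/(12 - 3) ≡ 13/9 mod 19. 9⁻¹ ≡ 17 (mod 19), so λ ≡ 12.
  x = λ² - 3 - 12 = 144 - 15 ≡ 15; y = λ·(3 - 15) - 9 ≡ 18. → (15, 18)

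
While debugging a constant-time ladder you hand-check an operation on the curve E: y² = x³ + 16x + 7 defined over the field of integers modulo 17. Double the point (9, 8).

(15, 16)

tangent at (9, 8): λ = (3·9² + 16)/(2·8) ≡ 4/16. 16⁻¹ ≡ 16 (mod 17), so λ ≡ 4·16 ≡ 13.
  x = λ² - 9 - 9 = 169 - 18 ≡ 15; y = λ·(9 - 15) - 8 ≡ 16. → (15, 16)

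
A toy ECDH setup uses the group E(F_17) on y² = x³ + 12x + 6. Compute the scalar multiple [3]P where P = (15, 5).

(1, 6)

Repeated addition: build up to 3P.
2P: tangent at (15, 5): λ = (3·15² + 12)/(2·5) ≡ 7/10. 10⁻¹ ≡ 12 (mod 17) since 10·12 = 120 ≡ 1, so λ ≡ 7·12 ≡ 16.
  x = λ² - 15 - 15 = 256 - 30 ≡ 5; y = λ·(15 - 5) - 5 ≡ 2. → (5, 2)
3P: (5, 2) + (15, 5). λ = (5 - 2)/(15 - 5) ≡ 3/10 mod 17. 10⁻¹ ≡ 12 (mod 17), so λ ≡ 2.
  x = λ² - 5 - 15 = 4 - 20 ≡ 1; y = λ·(5 - 1) - 2 ≡ 6. → (1, 6)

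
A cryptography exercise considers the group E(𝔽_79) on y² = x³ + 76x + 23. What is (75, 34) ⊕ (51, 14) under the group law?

(70, 36)

(75, 34) + (51, 14). λ = (14 - 34)/(51 - 75) ≡ 59/55 mod 79. 55⁻¹ ≡ 23 (mod 79) since 55·23 = 1265 ≡ 1, so λ ≡ 14.
  x = λ² - 75 - 51 = 196 - 126 ≡ 70; y = λ·(75 - 70) - 34 ≡ 36. → (70, 36)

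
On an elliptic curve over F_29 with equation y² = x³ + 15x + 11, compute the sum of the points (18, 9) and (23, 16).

(18, 9) + (23, 16). λ = (16 - 9)/(23 - 18) ≡ 7/5 mod 29. 5⁻¹ ≡ 6 (mod 29) since 5·6 = 30 ≡ 1, so λ ≡ 13.
  x = λ² - 18 - 23 = 169 - 41 ≡ 12; y = λ·(18 - 12) - 9 ≡ 11. → (12, 11)

(12, 11)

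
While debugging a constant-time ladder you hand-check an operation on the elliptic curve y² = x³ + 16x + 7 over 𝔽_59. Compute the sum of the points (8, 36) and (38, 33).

(8, 36) + (38, 33). λ = (33 - 36)/(38 - 8) ≡ 56/30 mod 59. 30⁻¹ ≡ 2 (mod 59), so λ ≡ 53.
  x = λ² - 8 - 38 = 2809 - 46 ≡ 49; y = λ·(8 - 49) - 36 ≡ 33. → (49, 33)

(49, 33)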